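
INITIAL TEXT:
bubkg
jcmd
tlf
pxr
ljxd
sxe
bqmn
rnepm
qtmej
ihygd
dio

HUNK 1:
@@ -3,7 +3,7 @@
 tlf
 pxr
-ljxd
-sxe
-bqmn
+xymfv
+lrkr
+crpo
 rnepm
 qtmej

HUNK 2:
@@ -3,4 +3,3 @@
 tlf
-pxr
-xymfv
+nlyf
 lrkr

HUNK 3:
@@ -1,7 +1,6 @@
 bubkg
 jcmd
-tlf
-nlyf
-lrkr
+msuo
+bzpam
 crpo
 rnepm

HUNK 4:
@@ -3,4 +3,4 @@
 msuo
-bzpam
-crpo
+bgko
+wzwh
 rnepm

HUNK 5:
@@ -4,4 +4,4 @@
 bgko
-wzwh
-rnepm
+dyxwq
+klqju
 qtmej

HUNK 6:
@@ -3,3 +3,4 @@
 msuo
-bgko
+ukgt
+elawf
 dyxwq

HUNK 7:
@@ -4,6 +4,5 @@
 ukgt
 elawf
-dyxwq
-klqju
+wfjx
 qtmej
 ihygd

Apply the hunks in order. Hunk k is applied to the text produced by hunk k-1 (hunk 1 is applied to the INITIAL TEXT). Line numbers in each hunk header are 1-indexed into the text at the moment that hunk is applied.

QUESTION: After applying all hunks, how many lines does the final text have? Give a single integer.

Answer: 9

Derivation:
Hunk 1: at line 3 remove [ljxd,sxe,bqmn] add [xymfv,lrkr,crpo] -> 11 lines: bubkg jcmd tlf pxr xymfv lrkr crpo rnepm qtmej ihygd dio
Hunk 2: at line 3 remove [pxr,xymfv] add [nlyf] -> 10 lines: bubkg jcmd tlf nlyf lrkr crpo rnepm qtmej ihygd dio
Hunk 3: at line 1 remove [tlf,nlyf,lrkr] add [msuo,bzpam] -> 9 lines: bubkg jcmd msuo bzpam crpo rnepm qtmej ihygd dio
Hunk 4: at line 3 remove [bzpam,crpo] add [bgko,wzwh] -> 9 lines: bubkg jcmd msuo bgko wzwh rnepm qtmej ihygd dio
Hunk 5: at line 4 remove [wzwh,rnepm] add [dyxwq,klqju] -> 9 lines: bubkg jcmd msuo bgko dyxwq klqju qtmej ihygd dio
Hunk 6: at line 3 remove [bgko] add [ukgt,elawf] -> 10 lines: bubkg jcmd msuo ukgt elawf dyxwq klqju qtmej ihygd dio
Hunk 7: at line 4 remove [dyxwq,klqju] add [wfjx] -> 9 lines: bubkg jcmd msuo ukgt elawf wfjx qtmej ihygd dio
Final line count: 9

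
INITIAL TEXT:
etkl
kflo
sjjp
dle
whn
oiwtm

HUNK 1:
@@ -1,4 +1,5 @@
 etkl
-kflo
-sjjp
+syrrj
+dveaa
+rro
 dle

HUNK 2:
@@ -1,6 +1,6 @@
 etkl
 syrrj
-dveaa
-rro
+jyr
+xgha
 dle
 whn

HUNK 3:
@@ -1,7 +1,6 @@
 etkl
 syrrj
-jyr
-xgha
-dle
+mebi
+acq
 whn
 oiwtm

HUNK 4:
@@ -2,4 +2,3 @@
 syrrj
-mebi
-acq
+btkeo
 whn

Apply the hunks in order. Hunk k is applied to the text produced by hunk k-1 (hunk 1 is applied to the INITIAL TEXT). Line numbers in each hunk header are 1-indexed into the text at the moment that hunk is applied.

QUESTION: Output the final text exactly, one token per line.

Hunk 1: at line 1 remove [kflo,sjjp] add [syrrj,dveaa,rro] -> 7 lines: etkl syrrj dveaa rro dle whn oiwtm
Hunk 2: at line 1 remove [dveaa,rro] add [jyr,xgha] -> 7 lines: etkl syrrj jyr xgha dle whn oiwtm
Hunk 3: at line 1 remove [jyr,xgha,dle] add [mebi,acq] -> 6 lines: etkl syrrj mebi acq whn oiwtm
Hunk 4: at line 2 remove [mebi,acq] add [btkeo] -> 5 lines: etkl syrrj btkeo whn oiwtm

Answer: etkl
syrrj
btkeo
whn
oiwtm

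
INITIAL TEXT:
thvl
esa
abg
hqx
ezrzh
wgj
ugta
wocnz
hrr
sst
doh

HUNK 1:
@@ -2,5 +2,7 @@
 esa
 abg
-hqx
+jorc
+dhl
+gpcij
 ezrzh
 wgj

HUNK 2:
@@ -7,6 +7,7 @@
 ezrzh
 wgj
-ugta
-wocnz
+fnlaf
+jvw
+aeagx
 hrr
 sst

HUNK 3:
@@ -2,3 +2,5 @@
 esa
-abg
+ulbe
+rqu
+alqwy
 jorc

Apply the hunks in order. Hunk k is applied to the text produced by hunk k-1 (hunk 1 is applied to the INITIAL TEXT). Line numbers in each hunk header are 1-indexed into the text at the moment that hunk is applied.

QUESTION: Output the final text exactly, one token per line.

Answer: thvl
esa
ulbe
rqu
alqwy
jorc
dhl
gpcij
ezrzh
wgj
fnlaf
jvw
aeagx
hrr
sst
doh

Derivation:
Hunk 1: at line 2 remove [hqx] add [jorc,dhl,gpcij] -> 13 lines: thvl esa abg jorc dhl gpcij ezrzh wgj ugta wocnz hrr sst doh
Hunk 2: at line 7 remove [ugta,wocnz] add [fnlaf,jvw,aeagx] -> 14 lines: thvl esa abg jorc dhl gpcij ezrzh wgj fnlaf jvw aeagx hrr sst doh
Hunk 3: at line 2 remove [abg] add [ulbe,rqu,alqwy] -> 16 lines: thvl esa ulbe rqu alqwy jorc dhl gpcij ezrzh wgj fnlaf jvw aeagx hrr sst doh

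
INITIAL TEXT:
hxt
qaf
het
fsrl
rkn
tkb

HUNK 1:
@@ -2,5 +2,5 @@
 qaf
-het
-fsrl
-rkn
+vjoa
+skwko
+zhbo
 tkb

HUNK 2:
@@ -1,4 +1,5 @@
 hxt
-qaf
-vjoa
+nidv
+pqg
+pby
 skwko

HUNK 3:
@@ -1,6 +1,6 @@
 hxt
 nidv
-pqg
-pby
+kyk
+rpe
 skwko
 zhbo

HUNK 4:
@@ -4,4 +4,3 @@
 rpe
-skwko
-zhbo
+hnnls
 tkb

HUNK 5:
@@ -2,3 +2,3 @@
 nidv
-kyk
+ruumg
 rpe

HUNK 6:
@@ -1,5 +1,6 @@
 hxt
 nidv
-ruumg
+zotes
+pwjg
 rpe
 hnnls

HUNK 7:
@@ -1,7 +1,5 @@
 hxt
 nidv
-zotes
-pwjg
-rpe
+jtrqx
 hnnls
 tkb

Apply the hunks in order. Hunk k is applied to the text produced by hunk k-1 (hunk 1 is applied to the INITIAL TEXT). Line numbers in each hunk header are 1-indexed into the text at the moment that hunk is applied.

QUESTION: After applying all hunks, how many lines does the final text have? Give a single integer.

Answer: 5

Derivation:
Hunk 1: at line 2 remove [het,fsrl,rkn] add [vjoa,skwko,zhbo] -> 6 lines: hxt qaf vjoa skwko zhbo tkb
Hunk 2: at line 1 remove [qaf,vjoa] add [nidv,pqg,pby] -> 7 lines: hxt nidv pqg pby skwko zhbo tkb
Hunk 3: at line 1 remove [pqg,pby] add [kyk,rpe] -> 7 lines: hxt nidv kyk rpe skwko zhbo tkb
Hunk 4: at line 4 remove [skwko,zhbo] add [hnnls] -> 6 lines: hxt nidv kyk rpe hnnls tkb
Hunk 5: at line 2 remove [kyk] add [ruumg] -> 6 lines: hxt nidv ruumg rpe hnnls tkb
Hunk 6: at line 1 remove [ruumg] add [zotes,pwjg] -> 7 lines: hxt nidv zotes pwjg rpe hnnls tkb
Hunk 7: at line 1 remove [zotes,pwjg,rpe] add [jtrqx] -> 5 lines: hxt nidv jtrqx hnnls tkb
Final line count: 5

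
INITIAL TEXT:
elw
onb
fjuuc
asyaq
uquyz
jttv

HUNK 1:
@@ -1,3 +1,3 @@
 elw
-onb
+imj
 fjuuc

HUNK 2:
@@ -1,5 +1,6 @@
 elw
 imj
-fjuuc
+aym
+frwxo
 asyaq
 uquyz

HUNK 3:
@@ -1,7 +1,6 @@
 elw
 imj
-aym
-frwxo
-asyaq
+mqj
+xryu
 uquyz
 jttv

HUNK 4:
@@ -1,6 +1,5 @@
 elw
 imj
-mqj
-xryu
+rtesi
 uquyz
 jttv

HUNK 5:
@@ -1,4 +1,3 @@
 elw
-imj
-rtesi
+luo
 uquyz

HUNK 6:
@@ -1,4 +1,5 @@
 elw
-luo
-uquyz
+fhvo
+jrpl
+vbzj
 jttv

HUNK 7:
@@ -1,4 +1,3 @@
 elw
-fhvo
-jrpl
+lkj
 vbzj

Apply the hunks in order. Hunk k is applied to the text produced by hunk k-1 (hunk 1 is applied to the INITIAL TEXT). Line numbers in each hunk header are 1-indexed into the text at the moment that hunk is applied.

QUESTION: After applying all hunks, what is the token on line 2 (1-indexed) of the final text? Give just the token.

Answer: lkj

Derivation:
Hunk 1: at line 1 remove [onb] add [imj] -> 6 lines: elw imj fjuuc asyaq uquyz jttv
Hunk 2: at line 1 remove [fjuuc] add [aym,frwxo] -> 7 lines: elw imj aym frwxo asyaq uquyz jttv
Hunk 3: at line 1 remove [aym,frwxo,asyaq] add [mqj,xryu] -> 6 lines: elw imj mqj xryu uquyz jttv
Hunk 4: at line 1 remove [mqj,xryu] add [rtesi] -> 5 lines: elw imj rtesi uquyz jttv
Hunk 5: at line 1 remove [imj,rtesi] add [luo] -> 4 lines: elw luo uquyz jttv
Hunk 6: at line 1 remove [luo,uquyz] add [fhvo,jrpl,vbzj] -> 5 lines: elw fhvo jrpl vbzj jttv
Hunk 7: at line 1 remove [fhvo,jrpl] add [lkj] -> 4 lines: elw lkj vbzj jttv
Final line 2: lkj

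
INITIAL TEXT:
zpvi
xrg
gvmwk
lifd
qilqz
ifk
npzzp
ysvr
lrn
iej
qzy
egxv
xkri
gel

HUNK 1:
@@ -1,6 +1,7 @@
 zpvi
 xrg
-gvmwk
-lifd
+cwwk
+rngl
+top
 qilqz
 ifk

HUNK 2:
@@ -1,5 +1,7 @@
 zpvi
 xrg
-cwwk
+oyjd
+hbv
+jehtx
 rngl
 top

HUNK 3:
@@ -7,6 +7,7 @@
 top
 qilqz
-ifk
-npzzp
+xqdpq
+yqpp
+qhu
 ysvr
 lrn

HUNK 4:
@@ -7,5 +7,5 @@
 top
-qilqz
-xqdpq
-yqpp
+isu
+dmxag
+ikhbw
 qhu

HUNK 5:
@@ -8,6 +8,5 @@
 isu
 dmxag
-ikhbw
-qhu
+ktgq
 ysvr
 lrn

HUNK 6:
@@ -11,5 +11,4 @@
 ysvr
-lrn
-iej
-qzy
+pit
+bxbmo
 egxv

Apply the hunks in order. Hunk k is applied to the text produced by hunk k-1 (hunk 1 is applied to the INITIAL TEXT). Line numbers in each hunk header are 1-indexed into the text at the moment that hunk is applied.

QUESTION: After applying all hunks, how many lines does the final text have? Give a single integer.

Hunk 1: at line 1 remove [gvmwk,lifd] add [cwwk,rngl,top] -> 15 lines: zpvi xrg cwwk rngl top qilqz ifk npzzp ysvr lrn iej qzy egxv xkri gel
Hunk 2: at line 1 remove [cwwk] add [oyjd,hbv,jehtx] -> 17 lines: zpvi xrg oyjd hbv jehtx rngl top qilqz ifk npzzp ysvr lrn iej qzy egxv xkri gel
Hunk 3: at line 7 remove [ifk,npzzp] add [xqdpq,yqpp,qhu] -> 18 lines: zpvi xrg oyjd hbv jehtx rngl top qilqz xqdpq yqpp qhu ysvr lrn iej qzy egxv xkri gel
Hunk 4: at line 7 remove [qilqz,xqdpq,yqpp] add [isu,dmxag,ikhbw] -> 18 lines: zpvi xrg oyjd hbv jehtx rngl top isu dmxag ikhbw qhu ysvr lrn iej qzy egxv xkri gel
Hunk 5: at line 8 remove [ikhbw,qhu] add [ktgq] -> 17 lines: zpvi xrg oyjd hbv jehtx rngl top isu dmxag ktgq ysvr lrn iej qzy egxv xkri gel
Hunk 6: at line 11 remove [lrn,iej,qzy] add [pit,bxbmo] -> 16 lines: zpvi xrg oyjd hbv jehtx rngl top isu dmxag ktgq ysvr pit bxbmo egxv xkri gel
Final line count: 16

Answer: 16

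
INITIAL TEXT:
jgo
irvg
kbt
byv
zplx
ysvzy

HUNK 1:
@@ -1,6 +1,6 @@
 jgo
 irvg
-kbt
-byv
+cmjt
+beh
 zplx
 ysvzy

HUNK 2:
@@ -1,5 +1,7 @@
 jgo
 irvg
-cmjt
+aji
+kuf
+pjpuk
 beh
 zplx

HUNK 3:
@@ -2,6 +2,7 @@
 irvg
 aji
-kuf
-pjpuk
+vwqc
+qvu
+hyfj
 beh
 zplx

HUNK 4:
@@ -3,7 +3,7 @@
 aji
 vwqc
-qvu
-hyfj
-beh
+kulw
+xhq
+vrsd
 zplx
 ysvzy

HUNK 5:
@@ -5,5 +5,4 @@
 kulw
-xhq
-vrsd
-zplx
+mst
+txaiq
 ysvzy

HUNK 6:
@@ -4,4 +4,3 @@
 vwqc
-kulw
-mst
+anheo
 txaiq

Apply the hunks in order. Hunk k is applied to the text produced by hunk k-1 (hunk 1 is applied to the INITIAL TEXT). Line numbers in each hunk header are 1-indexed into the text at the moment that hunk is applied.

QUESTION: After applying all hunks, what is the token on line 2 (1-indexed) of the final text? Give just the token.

Answer: irvg

Derivation:
Hunk 1: at line 1 remove [kbt,byv] add [cmjt,beh] -> 6 lines: jgo irvg cmjt beh zplx ysvzy
Hunk 2: at line 1 remove [cmjt] add [aji,kuf,pjpuk] -> 8 lines: jgo irvg aji kuf pjpuk beh zplx ysvzy
Hunk 3: at line 2 remove [kuf,pjpuk] add [vwqc,qvu,hyfj] -> 9 lines: jgo irvg aji vwqc qvu hyfj beh zplx ysvzy
Hunk 4: at line 3 remove [qvu,hyfj,beh] add [kulw,xhq,vrsd] -> 9 lines: jgo irvg aji vwqc kulw xhq vrsd zplx ysvzy
Hunk 5: at line 5 remove [xhq,vrsd,zplx] add [mst,txaiq] -> 8 lines: jgo irvg aji vwqc kulw mst txaiq ysvzy
Hunk 6: at line 4 remove [kulw,mst] add [anheo] -> 7 lines: jgo irvg aji vwqc anheo txaiq ysvzy
Final line 2: irvg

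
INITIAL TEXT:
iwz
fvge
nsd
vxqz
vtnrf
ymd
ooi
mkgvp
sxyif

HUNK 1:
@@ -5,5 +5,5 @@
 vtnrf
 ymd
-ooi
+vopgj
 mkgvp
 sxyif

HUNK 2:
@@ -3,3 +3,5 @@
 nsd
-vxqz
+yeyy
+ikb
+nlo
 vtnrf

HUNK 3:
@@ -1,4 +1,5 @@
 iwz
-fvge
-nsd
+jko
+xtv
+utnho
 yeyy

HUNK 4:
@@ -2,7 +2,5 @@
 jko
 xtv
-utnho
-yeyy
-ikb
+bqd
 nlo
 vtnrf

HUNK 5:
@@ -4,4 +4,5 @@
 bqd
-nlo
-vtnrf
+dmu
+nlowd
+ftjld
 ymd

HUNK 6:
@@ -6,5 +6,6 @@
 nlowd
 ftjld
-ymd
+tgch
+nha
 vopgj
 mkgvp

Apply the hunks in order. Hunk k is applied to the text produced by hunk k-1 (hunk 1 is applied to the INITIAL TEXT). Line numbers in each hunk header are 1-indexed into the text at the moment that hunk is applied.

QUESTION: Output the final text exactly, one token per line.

Answer: iwz
jko
xtv
bqd
dmu
nlowd
ftjld
tgch
nha
vopgj
mkgvp
sxyif

Derivation:
Hunk 1: at line 5 remove [ooi] add [vopgj] -> 9 lines: iwz fvge nsd vxqz vtnrf ymd vopgj mkgvp sxyif
Hunk 2: at line 3 remove [vxqz] add [yeyy,ikb,nlo] -> 11 lines: iwz fvge nsd yeyy ikb nlo vtnrf ymd vopgj mkgvp sxyif
Hunk 3: at line 1 remove [fvge,nsd] add [jko,xtv,utnho] -> 12 lines: iwz jko xtv utnho yeyy ikb nlo vtnrf ymd vopgj mkgvp sxyif
Hunk 4: at line 2 remove [utnho,yeyy,ikb] add [bqd] -> 10 lines: iwz jko xtv bqd nlo vtnrf ymd vopgj mkgvp sxyif
Hunk 5: at line 4 remove [nlo,vtnrf] add [dmu,nlowd,ftjld] -> 11 lines: iwz jko xtv bqd dmu nlowd ftjld ymd vopgj mkgvp sxyif
Hunk 6: at line 6 remove [ymd] add [tgch,nha] -> 12 lines: iwz jko xtv bqd dmu nlowd ftjld tgch nha vopgj mkgvp sxyif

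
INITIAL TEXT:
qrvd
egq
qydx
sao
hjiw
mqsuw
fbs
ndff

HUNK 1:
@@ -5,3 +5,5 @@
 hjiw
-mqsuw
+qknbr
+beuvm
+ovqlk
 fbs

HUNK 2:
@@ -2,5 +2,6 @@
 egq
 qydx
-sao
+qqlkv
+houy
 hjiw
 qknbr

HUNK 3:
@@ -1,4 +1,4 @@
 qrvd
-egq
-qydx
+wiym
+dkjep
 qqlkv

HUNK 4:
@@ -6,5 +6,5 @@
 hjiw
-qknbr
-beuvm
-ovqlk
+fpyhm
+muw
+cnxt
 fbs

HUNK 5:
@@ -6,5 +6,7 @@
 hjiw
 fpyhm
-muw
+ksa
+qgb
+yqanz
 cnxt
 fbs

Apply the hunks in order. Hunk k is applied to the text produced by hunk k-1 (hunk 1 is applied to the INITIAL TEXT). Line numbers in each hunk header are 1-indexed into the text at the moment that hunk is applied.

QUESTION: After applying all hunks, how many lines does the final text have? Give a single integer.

Hunk 1: at line 5 remove [mqsuw] add [qknbr,beuvm,ovqlk] -> 10 lines: qrvd egq qydx sao hjiw qknbr beuvm ovqlk fbs ndff
Hunk 2: at line 2 remove [sao] add [qqlkv,houy] -> 11 lines: qrvd egq qydx qqlkv houy hjiw qknbr beuvm ovqlk fbs ndff
Hunk 3: at line 1 remove [egq,qydx] add [wiym,dkjep] -> 11 lines: qrvd wiym dkjep qqlkv houy hjiw qknbr beuvm ovqlk fbs ndff
Hunk 4: at line 6 remove [qknbr,beuvm,ovqlk] add [fpyhm,muw,cnxt] -> 11 lines: qrvd wiym dkjep qqlkv houy hjiw fpyhm muw cnxt fbs ndff
Hunk 5: at line 6 remove [muw] add [ksa,qgb,yqanz] -> 13 lines: qrvd wiym dkjep qqlkv houy hjiw fpyhm ksa qgb yqanz cnxt fbs ndff
Final line count: 13

Answer: 13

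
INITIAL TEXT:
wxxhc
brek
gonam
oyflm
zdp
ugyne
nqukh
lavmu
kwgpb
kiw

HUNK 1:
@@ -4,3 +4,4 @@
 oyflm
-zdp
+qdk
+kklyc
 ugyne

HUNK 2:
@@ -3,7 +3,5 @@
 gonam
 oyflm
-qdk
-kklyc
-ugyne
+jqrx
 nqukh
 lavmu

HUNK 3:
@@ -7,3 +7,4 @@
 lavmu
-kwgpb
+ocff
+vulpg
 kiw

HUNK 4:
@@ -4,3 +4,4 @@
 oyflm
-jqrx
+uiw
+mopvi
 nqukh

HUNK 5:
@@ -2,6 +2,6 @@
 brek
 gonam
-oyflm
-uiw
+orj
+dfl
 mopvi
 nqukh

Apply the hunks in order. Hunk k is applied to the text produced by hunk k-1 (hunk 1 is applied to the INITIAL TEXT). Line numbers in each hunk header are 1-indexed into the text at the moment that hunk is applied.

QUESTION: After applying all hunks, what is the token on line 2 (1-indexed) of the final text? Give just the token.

Hunk 1: at line 4 remove [zdp] add [qdk,kklyc] -> 11 lines: wxxhc brek gonam oyflm qdk kklyc ugyne nqukh lavmu kwgpb kiw
Hunk 2: at line 3 remove [qdk,kklyc,ugyne] add [jqrx] -> 9 lines: wxxhc brek gonam oyflm jqrx nqukh lavmu kwgpb kiw
Hunk 3: at line 7 remove [kwgpb] add [ocff,vulpg] -> 10 lines: wxxhc brek gonam oyflm jqrx nqukh lavmu ocff vulpg kiw
Hunk 4: at line 4 remove [jqrx] add [uiw,mopvi] -> 11 lines: wxxhc brek gonam oyflm uiw mopvi nqukh lavmu ocff vulpg kiw
Hunk 5: at line 2 remove [oyflm,uiw] add [orj,dfl] -> 11 lines: wxxhc brek gonam orj dfl mopvi nqukh lavmu ocff vulpg kiw
Final line 2: brek

Answer: brek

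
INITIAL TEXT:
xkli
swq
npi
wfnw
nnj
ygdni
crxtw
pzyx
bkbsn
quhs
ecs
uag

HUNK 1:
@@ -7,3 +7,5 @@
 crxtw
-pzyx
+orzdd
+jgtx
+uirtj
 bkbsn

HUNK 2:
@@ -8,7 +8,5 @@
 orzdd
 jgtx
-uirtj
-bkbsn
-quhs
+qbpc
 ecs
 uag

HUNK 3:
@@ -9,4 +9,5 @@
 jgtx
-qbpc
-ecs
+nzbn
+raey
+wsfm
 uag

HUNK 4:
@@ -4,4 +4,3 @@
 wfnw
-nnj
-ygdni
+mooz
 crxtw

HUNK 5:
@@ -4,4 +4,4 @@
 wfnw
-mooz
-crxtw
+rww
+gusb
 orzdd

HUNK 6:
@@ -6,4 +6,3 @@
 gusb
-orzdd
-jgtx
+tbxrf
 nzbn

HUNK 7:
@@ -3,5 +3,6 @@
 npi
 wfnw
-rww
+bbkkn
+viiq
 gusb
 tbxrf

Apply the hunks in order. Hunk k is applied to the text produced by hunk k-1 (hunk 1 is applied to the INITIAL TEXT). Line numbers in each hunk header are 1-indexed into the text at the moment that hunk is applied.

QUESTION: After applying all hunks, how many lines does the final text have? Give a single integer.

Answer: 12

Derivation:
Hunk 1: at line 7 remove [pzyx] add [orzdd,jgtx,uirtj] -> 14 lines: xkli swq npi wfnw nnj ygdni crxtw orzdd jgtx uirtj bkbsn quhs ecs uag
Hunk 2: at line 8 remove [uirtj,bkbsn,quhs] add [qbpc] -> 12 lines: xkli swq npi wfnw nnj ygdni crxtw orzdd jgtx qbpc ecs uag
Hunk 3: at line 9 remove [qbpc,ecs] add [nzbn,raey,wsfm] -> 13 lines: xkli swq npi wfnw nnj ygdni crxtw orzdd jgtx nzbn raey wsfm uag
Hunk 4: at line 4 remove [nnj,ygdni] add [mooz] -> 12 lines: xkli swq npi wfnw mooz crxtw orzdd jgtx nzbn raey wsfm uag
Hunk 5: at line 4 remove [mooz,crxtw] add [rww,gusb] -> 12 lines: xkli swq npi wfnw rww gusb orzdd jgtx nzbn raey wsfm uag
Hunk 6: at line 6 remove [orzdd,jgtx] add [tbxrf] -> 11 lines: xkli swq npi wfnw rww gusb tbxrf nzbn raey wsfm uag
Hunk 7: at line 3 remove [rww] add [bbkkn,viiq] -> 12 lines: xkli swq npi wfnw bbkkn viiq gusb tbxrf nzbn raey wsfm uag
Final line count: 12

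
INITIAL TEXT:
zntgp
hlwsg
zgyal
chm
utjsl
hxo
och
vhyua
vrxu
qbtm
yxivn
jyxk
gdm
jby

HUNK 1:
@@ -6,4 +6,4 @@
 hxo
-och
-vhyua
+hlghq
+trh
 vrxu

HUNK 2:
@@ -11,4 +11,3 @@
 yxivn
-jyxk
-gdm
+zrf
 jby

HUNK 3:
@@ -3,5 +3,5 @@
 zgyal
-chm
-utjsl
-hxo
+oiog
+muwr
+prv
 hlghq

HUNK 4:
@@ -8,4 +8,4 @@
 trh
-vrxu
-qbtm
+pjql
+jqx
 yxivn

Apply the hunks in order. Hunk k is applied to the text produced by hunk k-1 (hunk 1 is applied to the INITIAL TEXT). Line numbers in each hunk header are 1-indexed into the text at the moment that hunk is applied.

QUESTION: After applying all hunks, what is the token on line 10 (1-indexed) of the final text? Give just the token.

Hunk 1: at line 6 remove [och,vhyua] add [hlghq,trh] -> 14 lines: zntgp hlwsg zgyal chm utjsl hxo hlghq trh vrxu qbtm yxivn jyxk gdm jby
Hunk 2: at line 11 remove [jyxk,gdm] add [zrf] -> 13 lines: zntgp hlwsg zgyal chm utjsl hxo hlghq trh vrxu qbtm yxivn zrf jby
Hunk 3: at line 3 remove [chm,utjsl,hxo] add [oiog,muwr,prv] -> 13 lines: zntgp hlwsg zgyal oiog muwr prv hlghq trh vrxu qbtm yxivn zrf jby
Hunk 4: at line 8 remove [vrxu,qbtm] add [pjql,jqx] -> 13 lines: zntgp hlwsg zgyal oiog muwr prv hlghq trh pjql jqx yxivn zrf jby
Final line 10: jqx

Answer: jqx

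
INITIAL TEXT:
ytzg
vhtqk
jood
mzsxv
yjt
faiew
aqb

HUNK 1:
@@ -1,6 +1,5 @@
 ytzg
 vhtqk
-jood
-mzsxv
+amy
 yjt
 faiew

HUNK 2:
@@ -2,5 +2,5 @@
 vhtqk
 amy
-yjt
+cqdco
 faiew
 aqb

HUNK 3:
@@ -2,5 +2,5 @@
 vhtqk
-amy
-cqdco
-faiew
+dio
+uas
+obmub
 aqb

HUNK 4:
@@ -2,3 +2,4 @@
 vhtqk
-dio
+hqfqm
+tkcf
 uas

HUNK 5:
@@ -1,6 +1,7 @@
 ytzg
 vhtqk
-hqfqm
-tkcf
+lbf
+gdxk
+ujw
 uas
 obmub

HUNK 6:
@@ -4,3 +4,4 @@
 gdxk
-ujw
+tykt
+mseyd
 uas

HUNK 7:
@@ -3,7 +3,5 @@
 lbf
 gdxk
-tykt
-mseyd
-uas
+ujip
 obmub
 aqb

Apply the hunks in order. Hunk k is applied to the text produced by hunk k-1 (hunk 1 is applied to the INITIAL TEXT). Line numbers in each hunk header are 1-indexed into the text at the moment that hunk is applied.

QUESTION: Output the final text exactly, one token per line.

Answer: ytzg
vhtqk
lbf
gdxk
ujip
obmub
aqb

Derivation:
Hunk 1: at line 1 remove [jood,mzsxv] add [amy] -> 6 lines: ytzg vhtqk amy yjt faiew aqb
Hunk 2: at line 2 remove [yjt] add [cqdco] -> 6 lines: ytzg vhtqk amy cqdco faiew aqb
Hunk 3: at line 2 remove [amy,cqdco,faiew] add [dio,uas,obmub] -> 6 lines: ytzg vhtqk dio uas obmub aqb
Hunk 4: at line 2 remove [dio] add [hqfqm,tkcf] -> 7 lines: ytzg vhtqk hqfqm tkcf uas obmub aqb
Hunk 5: at line 1 remove [hqfqm,tkcf] add [lbf,gdxk,ujw] -> 8 lines: ytzg vhtqk lbf gdxk ujw uas obmub aqb
Hunk 6: at line 4 remove [ujw] add [tykt,mseyd] -> 9 lines: ytzg vhtqk lbf gdxk tykt mseyd uas obmub aqb
Hunk 7: at line 3 remove [tykt,mseyd,uas] add [ujip] -> 7 lines: ytzg vhtqk lbf gdxk ujip obmub aqb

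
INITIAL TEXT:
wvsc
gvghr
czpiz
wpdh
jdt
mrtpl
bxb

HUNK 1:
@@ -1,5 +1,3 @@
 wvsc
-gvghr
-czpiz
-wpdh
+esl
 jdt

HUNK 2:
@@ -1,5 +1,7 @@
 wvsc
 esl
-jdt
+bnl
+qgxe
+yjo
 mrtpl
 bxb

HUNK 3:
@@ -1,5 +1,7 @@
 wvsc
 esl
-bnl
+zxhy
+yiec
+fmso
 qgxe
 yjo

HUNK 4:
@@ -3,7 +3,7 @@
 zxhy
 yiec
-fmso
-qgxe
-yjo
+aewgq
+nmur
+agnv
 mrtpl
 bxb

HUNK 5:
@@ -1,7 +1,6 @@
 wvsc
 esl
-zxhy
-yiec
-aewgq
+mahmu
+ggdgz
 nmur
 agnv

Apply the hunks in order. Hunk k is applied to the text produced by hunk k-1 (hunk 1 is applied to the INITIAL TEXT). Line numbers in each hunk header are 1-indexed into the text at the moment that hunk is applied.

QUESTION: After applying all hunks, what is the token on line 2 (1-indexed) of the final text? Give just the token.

Hunk 1: at line 1 remove [gvghr,czpiz,wpdh] add [esl] -> 5 lines: wvsc esl jdt mrtpl bxb
Hunk 2: at line 1 remove [jdt] add [bnl,qgxe,yjo] -> 7 lines: wvsc esl bnl qgxe yjo mrtpl bxb
Hunk 3: at line 1 remove [bnl] add [zxhy,yiec,fmso] -> 9 lines: wvsc esl zxhy yiec fmso qgxe yjo mrtpl bxb
Hunk 4: at line 3 remove [fmso,qgxe,yjo] add [aewgq,nmur,agnv] -> 9 lines: wvsc esl zxhy yiec aewgq nmur agnv mrtpl bxb
Hunk 5: at line 1 remove [zxhy,yiec,aewgq] add [mahmu,ggdgz] -> 8 lines: wvsc esl mahmu ggdgz nmur agnv mrtpl bxb
Final line 2: esl

Answer: esl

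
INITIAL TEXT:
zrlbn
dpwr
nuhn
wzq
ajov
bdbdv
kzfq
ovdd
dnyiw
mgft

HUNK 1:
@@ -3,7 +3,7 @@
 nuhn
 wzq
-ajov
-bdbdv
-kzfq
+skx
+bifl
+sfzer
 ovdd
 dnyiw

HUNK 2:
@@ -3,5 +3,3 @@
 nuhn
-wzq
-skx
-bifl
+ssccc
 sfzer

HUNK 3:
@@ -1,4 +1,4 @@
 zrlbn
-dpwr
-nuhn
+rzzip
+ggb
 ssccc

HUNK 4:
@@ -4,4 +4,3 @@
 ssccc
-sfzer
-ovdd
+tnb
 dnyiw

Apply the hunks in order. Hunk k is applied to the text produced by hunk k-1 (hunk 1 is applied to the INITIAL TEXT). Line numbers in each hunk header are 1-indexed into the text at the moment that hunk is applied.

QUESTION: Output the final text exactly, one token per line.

Hunk 1: at line 3 remove [ajov,bdbdv,kzfq] add [skx,bifl,sfzer] -> 10 lines: zrlbn dpwr nuhn wzq skx bifl sfzer ovdd dnyiw mgft
Hunk 2: at line 3 remove [wzq,skx,bifl] add [ssccc] -> 8 lines: zrlbn dpwr nuhn ssccc sfzer ovdd dnyiw mgft
Hunk 3: at line 1 remove [dpwr,nuhn] add [rzzip,ggb] -> 8 lines: zrlbn rzzip ggb ssccc sfzer ovdd dnyiw mgft
Hunk 4: at line 4 remove [sfzer,ovdd] add [tnb] -> 7 lines: zrlbn rzzip ggb ssccc tnb dnyiw mgft

Answer: zrlbn
rzzip
ggb
ssccc
tnb
dnyiw
mgft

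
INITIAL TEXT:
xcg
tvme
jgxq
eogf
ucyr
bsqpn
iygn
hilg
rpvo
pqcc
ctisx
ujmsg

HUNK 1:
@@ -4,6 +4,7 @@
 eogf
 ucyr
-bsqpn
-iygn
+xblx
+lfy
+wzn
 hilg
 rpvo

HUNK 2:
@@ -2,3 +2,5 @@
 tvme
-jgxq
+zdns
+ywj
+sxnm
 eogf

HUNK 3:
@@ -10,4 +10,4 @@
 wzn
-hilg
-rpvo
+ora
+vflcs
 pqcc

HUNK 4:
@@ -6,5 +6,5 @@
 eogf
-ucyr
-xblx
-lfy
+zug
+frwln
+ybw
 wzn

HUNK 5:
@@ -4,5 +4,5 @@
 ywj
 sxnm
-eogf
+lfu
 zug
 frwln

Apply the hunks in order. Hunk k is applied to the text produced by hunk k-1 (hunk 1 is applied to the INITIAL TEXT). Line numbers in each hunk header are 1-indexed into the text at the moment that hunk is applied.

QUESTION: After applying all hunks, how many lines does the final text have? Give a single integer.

Answer: 15

Derivation:
Hunk 1: at line 4 remove [bsqpn,iygn] add [xblx,lfy,wzn] -> 13 lines: xcg tvme jgxq eogf ucyr xblx lfy wzn hilg rpvo pqcc ctisx ujmsg
Hunk 2: at line 2 remove [jgxq] add [zdns,ywj,sxnm] -> 15 lines: xcg tvme zdns ywj sxnm eogf ucyr xblx lfy wzn hilg rpvo pqcc ctisx ujmsg
Hunk 3: at line 10 remove [hilg,rpvo] add [ora,vflcs] -> 15 lines: xcg tvme zdns ywj sxnm eogf ucyr xblx lfy wzn ora vflcs pqcc ctisx ujmsg
Hunk 4: at line 6 remove [ucyr,xblx,lfy] add [zug,frwln,ybw] -> 15 lines: xcg tvme zdns ywj sxnm eogf zug frwln ybw wzn ora vflcs pqcc ctisx ujmsg
Hunk 5: at line 4 remove [eogf] add [lfu] -> 15 lines: xcg tvme zdns ywj sxnm lfu zug frwln ybw wzn ora vflcs pqcc ctisx ujmsg
Final line count: 15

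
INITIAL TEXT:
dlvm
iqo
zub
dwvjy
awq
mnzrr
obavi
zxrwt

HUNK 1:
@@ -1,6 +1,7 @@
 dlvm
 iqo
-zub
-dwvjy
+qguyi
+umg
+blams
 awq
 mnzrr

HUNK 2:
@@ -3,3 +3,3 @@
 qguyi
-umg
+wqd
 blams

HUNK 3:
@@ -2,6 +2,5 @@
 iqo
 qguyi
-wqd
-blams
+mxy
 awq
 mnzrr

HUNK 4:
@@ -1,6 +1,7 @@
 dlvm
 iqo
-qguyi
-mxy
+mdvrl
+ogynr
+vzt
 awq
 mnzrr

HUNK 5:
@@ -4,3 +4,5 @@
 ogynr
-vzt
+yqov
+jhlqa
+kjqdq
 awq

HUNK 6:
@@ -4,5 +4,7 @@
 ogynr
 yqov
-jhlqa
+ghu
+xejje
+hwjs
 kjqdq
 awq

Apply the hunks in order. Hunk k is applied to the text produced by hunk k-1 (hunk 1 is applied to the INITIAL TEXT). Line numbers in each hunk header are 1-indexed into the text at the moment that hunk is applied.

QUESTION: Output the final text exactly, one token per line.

Hunk 1: at line 1 remove [zub,dwvjy] add [qguyi,umg,blams] -> 9 lines: dlvm iqo qguyi umg blams awq mnzrr obavi zxrwt
Hunk 2: at line 3 remove [umg] add [wqd] -> 9 lines: dlvm iqo qguyi wqd blams awq mnzrr obavi zxrwt
Hunk 3: at line 2 remove [wqd,blams] add [mxy] -> 8 lines: dlvm iqo qguyi mxy awq mnzrr obavi zxrwt
Hunk 4: at line 1 remove [qguyi,mxy] add [mdvrl,ogynr,vzt] -> 9 lines: dlvm iqo mdvrl ogynr vzt awq mnzrr obavi zxrwt
Hunk 5: at line 4 remove [vzt] add [yqov,jhlqa,kjqdq] -> 11 lines: dlvm iqo mdvrl ogynr yqov jhlqa kjqdq awq mnzrr obavi zxrwt
Hunk 6: at line 4 remove [jhlqa] add [ghu,xejje,hwjs] -> 13 lines: dlvm iqo mdvrl ogynr yqov ghu xejje hwjs kjqdq awq mnzrr obavi zxrwt

Answer: dlvm
iqo
mdvrl
ogynr
yqov
ghu
xejje
hwjs
kjqdq
awq
mnzrr
obavi
zxrwt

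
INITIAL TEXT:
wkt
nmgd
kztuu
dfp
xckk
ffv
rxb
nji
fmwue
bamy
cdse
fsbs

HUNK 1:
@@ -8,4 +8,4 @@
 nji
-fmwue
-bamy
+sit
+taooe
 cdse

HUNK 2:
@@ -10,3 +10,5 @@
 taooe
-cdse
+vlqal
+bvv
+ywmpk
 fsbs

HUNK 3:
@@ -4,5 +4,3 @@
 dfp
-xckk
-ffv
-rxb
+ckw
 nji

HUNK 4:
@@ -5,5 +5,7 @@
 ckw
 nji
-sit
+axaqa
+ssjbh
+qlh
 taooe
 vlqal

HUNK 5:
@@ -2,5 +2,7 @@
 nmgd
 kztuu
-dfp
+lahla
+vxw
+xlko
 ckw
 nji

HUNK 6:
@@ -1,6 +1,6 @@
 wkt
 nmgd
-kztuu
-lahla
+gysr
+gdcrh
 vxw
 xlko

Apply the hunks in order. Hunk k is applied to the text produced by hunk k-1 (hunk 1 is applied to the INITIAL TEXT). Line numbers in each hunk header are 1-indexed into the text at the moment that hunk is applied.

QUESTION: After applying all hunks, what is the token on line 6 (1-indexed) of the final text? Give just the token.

Hunk 1: at line 8 remove [fmwue,bamy] add [sit,taooe] -> 12 lines: wkt nmgd kztuu dfp xckk ffv rxb nji sit taooe cdse fsbs
Hunk 2: at line 10 remove [cdse] add [vlqal,bvv,ywmpk] -> 14 lines: wkt nmgd kztuu dfp xckk ffv rxb nji sit taooe vlqal bvv ywmpk fsbs
Hunk 3: at line 4 remove [xckk,ffv,rxb] add [ckw] -> 12 lines: wkt nmgd kztuu dfp ckw nji sit taooe vlqal bvv ywmpk fsbs
Hunk 4: at line 5 remove [sit] add [axaqa,ssjbh,qlh] -> 14 lines: wkt nmgd kztuu dfp ckw nji axaqa ssjbh qlh taooe vlqal bvv ywmpk fsbs
Hunk 5: at line 2 remove [dfp] add [lahla,vxw,xlko] -> 16 lines: wkt nmgd kztuu lahla vxw xlko ckw nji axaqa ssjbh qlh taooe vlqal bvv ywmpk fsbs
Hunk 6: at line 1 remove [kztuu,lahla] add [gysr,gdcrh] -> 16 lines: wkt nmgd gysr gdcrh vxw xlko ckw nji axaqa ssjbh qlh taooe vlqal bvv ywmpk fsbs
Final line 6: xlko

Answer: xlko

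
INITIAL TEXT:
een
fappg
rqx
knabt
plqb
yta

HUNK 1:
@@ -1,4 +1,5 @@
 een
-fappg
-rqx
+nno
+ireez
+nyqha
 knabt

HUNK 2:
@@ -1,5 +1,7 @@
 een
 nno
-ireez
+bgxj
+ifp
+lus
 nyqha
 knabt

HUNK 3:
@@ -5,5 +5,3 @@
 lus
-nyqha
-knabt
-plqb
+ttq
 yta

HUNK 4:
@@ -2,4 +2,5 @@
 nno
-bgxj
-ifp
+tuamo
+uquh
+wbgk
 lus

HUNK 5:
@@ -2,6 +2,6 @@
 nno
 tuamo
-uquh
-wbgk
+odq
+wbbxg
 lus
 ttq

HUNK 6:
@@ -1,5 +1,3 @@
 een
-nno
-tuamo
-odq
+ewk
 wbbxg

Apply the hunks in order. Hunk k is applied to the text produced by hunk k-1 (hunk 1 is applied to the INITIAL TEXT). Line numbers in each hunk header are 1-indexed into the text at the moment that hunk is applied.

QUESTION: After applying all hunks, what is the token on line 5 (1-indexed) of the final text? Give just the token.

Hunk 1: at line 1 remove [fappg,rqx] add [nno,ireez,nyqha] -> 7 lines: een nno ireez nyqha knabt plqb yta
Hunk 2: at line 1 remove [ireez] add [bgxj,ifp,lus] -> 9 lines: een nno bgxj ifp lus nyqha knabt plqb yta
Hunk 3: at line 5 remove [nyqha,knabt,plqb] add [ttq] -> 7 lines: een nno bgxj ifp lus ttq yta
Hunk 4: at line 2 remove [bgxj,ifp] add [tuamo,uquh,wbgk] -> 8 lines: een nno tuamo uquh wbgk lus ttq yta
Hunk 5: at line 2 remove [uquh,wbgk] add [odq,wbbxg] -> 8 lines: een nno tuamo odq wbbxg lus ttq yta
Hunk 6: at line 1 remove [nno,tuamo,odq] add [ewk] -> 6 lines: een ewk wbbxg lus ttq yta
Final line 5: ttq

Answer: ttq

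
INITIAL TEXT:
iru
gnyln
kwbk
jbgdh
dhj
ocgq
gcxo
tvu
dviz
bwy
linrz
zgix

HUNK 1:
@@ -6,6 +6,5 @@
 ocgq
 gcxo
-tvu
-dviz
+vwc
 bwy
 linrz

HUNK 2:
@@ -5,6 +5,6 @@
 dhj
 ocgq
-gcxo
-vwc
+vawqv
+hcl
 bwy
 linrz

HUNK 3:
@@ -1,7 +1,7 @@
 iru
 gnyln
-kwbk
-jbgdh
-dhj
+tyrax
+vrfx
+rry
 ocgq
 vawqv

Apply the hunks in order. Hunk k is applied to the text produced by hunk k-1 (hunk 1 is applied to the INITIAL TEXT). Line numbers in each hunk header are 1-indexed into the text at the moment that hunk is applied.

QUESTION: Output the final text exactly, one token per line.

Hunk 1: at line 6 remove [tvu,dviz] add [vwc] -> 11 lines: iru gnyln kwbk jbgdh dhj ocgq gcxo vwc bwy linrz zgix
Hunk 2: at line 5 remove [gcxo,vwc] add [vawqv,hcl] -> 11 lines: iru gnyln kwbk jbgdh dhj ocgq vawqv hcl bwy linrz zgix
Hunk 3: at line 1 remove [kwbk,jbgdh,dhj] add [tyrax,vrfx,rry] -> 11 lines: iru gnyln tyrax vrfx rry ocgq vawqv hcl bwy linrz zgix

Answer: iru
gnyln
tyrax
vrfx
rry
ocgq
vawqv
hcl
bwy
linrz
zgix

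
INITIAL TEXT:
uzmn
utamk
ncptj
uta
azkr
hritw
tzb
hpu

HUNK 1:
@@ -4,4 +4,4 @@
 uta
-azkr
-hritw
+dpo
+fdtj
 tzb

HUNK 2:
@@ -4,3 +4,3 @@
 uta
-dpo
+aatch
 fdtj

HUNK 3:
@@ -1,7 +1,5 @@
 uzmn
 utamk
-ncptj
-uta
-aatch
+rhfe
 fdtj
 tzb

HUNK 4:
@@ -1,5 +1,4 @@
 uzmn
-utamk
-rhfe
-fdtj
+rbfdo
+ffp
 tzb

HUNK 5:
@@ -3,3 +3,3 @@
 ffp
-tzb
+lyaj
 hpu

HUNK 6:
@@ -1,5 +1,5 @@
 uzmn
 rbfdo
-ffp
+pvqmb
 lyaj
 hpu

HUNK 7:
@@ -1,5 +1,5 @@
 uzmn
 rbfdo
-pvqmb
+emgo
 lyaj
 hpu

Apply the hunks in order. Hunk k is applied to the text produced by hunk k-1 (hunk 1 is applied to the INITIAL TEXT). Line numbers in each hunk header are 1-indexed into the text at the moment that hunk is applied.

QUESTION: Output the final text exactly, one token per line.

Hunk 1: at line 4 remove [azkr,hritw] add [dpo,fdtj] -> 8 lines: uzmn utamk ncptj uta dpo fdtj tzb hpu
Hunk 2: at line 4 remove [dpo] add [aatch] -> 8 lines: uzmn utamk ncptj uta aatch fdtj tzb hpu
Hunk 3: at line 1 remove [ncptj,uta,aatch] add [rhfe] -> 6 lines: uzmn utamk rhfe fdtj tzb hpu
Hunk 4: at line 1 remove [utamk,rhfe,fdtj] add [rbfdo,ffp] -> 5 lines: uzmn rbfdo ffp tzb hpu
Hunk 5: at line 3 remove [tzb] add [lyaj] -> 5 lines: uzmn rbfdo ffp lyaj hpu
Hunk 6: at line 1 remove [ffp] add [pvqmb] -> 5 lines: uzmn rbfdo pvqmb lyaj hpu
Hunk 7: at line 1 remove [pvqmb] add [emgo] -> 5 lines: uzmn rbfdo emgo lyaj hpu

Answer: uzmn
rbfdo
emgo
lyaj
hpu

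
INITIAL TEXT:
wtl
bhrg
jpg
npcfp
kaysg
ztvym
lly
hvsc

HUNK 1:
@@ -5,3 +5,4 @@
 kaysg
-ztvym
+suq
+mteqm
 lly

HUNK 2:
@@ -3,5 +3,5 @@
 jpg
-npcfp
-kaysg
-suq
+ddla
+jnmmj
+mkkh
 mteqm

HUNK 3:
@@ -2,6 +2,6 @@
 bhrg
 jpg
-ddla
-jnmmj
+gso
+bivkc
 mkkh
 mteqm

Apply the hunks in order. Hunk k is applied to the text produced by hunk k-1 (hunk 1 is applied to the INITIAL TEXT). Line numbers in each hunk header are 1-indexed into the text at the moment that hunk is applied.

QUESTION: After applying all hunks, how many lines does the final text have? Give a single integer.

Hunk 1: at line 5 remove [ztvym] add [suq,mteqm] -> 9 lines: wtl bhrg jpg npcfp kaysg suq mteqm lly hvsc
Hunk 2: at line 3 remove [npcfp,kaysg,suq] add [ddla,jnmmj,mkkh] -> 9 lines: wtl bhrg jpg ddla jnmmj mkkh mteqm lly hvsc
Hunk 3: at line 2 remove [ddla,jnmmj] add [gso,bivkc] -> 9 lines: wtl bhrg jpg gso bivkc mkkh mteqm lly hvsc
Final line count: 9

Answer: 9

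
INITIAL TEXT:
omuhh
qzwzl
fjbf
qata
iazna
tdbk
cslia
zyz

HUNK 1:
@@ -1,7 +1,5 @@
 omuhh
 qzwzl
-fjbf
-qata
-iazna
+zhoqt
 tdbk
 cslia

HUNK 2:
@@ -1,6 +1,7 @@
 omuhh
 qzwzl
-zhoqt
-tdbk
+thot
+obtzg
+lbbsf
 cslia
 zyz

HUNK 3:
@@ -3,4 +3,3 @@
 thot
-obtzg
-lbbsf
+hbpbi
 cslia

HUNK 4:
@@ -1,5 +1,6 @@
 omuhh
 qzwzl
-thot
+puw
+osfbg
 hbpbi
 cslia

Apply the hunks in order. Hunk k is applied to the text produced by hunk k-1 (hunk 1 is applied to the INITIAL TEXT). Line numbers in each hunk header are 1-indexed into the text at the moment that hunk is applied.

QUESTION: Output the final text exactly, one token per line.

Hunk 1: at line 1 remove [fjbf,qata,iazna] add [zhoqt] -> 6 lines: omuhh qzwzl zhoqt tdbk cslia zyz
Hunk 2: at line 1 remove [zhoqt,tdbk] add [thot,obtzg,lbbsf] -> 7 lines: omuhh qzwzl thot obtzg lbbsf cslia zyz
Hunk 3: at line 3 remove [obtzg,lbbsf] add [hbpbi] -> 6 lines: omuhh qzwzl thot hbpbi cslia zyz
Hunk 4: at line 1 remove [thot] add [puw,osfbg] -> 7 lines: omuhh qzwzl puw osfbg hbpbi cslia zyz

Answer: omuhh
qzwzl
puw
osfbg
hbpbi
cslia
zyz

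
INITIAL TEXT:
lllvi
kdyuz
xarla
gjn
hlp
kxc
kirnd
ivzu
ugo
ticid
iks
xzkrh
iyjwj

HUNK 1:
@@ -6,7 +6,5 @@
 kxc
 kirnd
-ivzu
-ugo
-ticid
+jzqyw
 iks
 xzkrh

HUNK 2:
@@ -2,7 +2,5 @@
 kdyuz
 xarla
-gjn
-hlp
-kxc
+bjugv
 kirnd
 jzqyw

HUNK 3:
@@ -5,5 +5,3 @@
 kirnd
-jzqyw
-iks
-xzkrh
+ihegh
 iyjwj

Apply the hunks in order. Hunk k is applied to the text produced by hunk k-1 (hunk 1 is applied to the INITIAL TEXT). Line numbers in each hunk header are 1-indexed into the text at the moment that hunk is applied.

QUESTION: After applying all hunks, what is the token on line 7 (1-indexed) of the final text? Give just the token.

Answer: iyjwj

Derivation:
Hunk 1: at line 6 remove [ivzu,ugo,ticid] add [jzqyw] -> 11 lines: lllvi kdyuz xarla gjn hlp kxc kirnd jzqyw iks xzkrh iyjwj
Hunk 2: at line 2 remove [gjn,hlp,kxc] add [bjugv] -> 9 lines: lllvi kdyuz xarla bjugv kirnd jzqyw iks xzkrh iyjwj
Hunk 3: at line 5 remove [jzqyw,iks,xzkrh] add [ihegh] -> 7 lines: lllvi kdyuz xarla bjugv kirnd ihegh iyjwj
Final line 7: iyjwj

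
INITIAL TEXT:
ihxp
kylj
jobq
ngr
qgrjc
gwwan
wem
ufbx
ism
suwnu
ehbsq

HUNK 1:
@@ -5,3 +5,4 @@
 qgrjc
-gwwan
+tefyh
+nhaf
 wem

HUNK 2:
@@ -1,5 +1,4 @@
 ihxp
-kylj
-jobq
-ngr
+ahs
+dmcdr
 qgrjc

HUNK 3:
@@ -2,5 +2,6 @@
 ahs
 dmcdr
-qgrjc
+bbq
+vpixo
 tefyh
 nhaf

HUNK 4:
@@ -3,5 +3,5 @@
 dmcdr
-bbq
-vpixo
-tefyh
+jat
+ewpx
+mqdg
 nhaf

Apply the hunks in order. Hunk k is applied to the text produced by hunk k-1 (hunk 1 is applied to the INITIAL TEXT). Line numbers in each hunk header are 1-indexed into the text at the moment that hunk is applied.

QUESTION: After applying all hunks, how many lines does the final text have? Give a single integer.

Answer: 12

Derivation:
Hunk 1: at line 5 remove [gwwan] add [tefyh,nhaf] -> 12 lines: ihxp kylj jobq ngr qgrjc tefyh nhaf wem ufbx ism suwnu ehbsq
Hunk 2: at line 1 remove [kylj,jobq,ngr] add [ahs,dmcdr] -> 11 lines: ihxp ahs dmcdr qgrjc tefyh nhaf wem ufbx ism suwnu ehbsq
Hunk 3: at line 2 remove [qgrjc] add [bbq,vpixo] -> 12 lines: ihxp ahs dmcdr bbq vpixo tefyh nhaf wem ufbx ism suwnu ehbsq
Hunk 4: at line 3 remove [bbq,vpixo,tefyh] add [jat,ewpx,mqdg] -> 12 lines: ihxp ahs dmcdr jat ewpx mqdg nhaf wem ufbx ism suwnu ehbsq
Final line count: 12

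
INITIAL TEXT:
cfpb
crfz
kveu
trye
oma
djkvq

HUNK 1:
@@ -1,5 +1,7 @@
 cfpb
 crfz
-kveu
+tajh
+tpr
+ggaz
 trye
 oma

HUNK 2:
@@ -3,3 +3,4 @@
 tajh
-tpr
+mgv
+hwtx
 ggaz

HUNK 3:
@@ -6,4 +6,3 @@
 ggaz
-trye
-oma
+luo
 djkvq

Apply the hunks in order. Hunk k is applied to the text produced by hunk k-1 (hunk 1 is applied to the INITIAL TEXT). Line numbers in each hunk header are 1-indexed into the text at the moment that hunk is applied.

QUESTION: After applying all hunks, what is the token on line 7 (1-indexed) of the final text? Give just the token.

Answer: luo

Derivation:
Hunk 1: at line 1 remove [kveu] add [tajh,tpr,ggaz] -> 8 lines: cfpb crfz tajh tpr ggaz trye oma djkvq
Hunk 2: at line 3 remove [tpr] add [mgv,hwtx] -> 9 lines: cfpb crfz tajh mgv hwtx ggaz trye oma djkvq
Hunk 3: at line 6 remove [trye,oma] add [luo] -> 8 lines: cfpb crfz tajh mgv hwtx ggaz luo djkvq
Final line 7: luo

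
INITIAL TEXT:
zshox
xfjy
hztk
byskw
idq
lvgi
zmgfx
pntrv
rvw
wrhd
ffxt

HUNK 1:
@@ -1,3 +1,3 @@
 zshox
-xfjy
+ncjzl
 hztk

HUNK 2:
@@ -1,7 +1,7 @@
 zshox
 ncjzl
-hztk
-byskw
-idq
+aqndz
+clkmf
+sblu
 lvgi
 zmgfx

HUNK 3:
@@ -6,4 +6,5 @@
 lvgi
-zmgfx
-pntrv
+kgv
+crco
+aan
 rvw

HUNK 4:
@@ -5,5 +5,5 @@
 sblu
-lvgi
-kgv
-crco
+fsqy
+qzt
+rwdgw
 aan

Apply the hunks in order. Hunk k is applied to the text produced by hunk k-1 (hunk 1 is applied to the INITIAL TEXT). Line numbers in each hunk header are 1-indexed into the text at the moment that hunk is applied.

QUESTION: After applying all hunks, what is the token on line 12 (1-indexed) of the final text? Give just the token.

Hunk 1: at line 1 remove [xfjy] add [ncjzl] -> 11 lines: zshox ncjzl hztk byskw idq lvgi zmgfx pntrv rvw wrhd ffxt
Hunk 2: at line 1 remove [hztk,byskw,idq] add [aqndz,clkmf,sblu] -> 11 lines: zshox ncjzl aqndz clkmf sblu lvgi zmgfx pntrv rvw wrhd ffxt
Hunk 3: at line 6 remove [zmgfx,pntrv] add [kgv,crco,aan] -> 12 lines: zshox ncjzl aqndz clkmf sblu lvgi kgv crco aan rvw wrhd ffxt
Hunk 4: at line 5 remove [lvgi,kgv,crco] add [fsqy,qzt,rwdgw] -> 12 lines: zshox ncjzl aqndz clkmf sblu fsqy qzt rwdgw aan rvw wrhd ffxt
Final line 12: ffxt

Answer: ffxt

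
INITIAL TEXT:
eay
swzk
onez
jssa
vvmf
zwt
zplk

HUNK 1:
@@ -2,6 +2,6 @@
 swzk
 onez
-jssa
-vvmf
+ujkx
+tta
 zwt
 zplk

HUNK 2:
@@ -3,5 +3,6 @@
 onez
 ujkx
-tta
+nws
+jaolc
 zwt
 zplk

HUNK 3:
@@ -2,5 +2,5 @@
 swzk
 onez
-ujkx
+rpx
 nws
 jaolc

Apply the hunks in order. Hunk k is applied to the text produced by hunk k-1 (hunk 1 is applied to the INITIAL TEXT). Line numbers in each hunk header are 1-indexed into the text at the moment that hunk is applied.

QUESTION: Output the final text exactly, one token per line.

Hunk 1: at line 2 remove [jssa,vvmf] add [ujkx,tta] -> 7 lines: eay swzk onez ujkx tta zwt zplk
Hunk 2: at line 3 remove [tta] add [nws,jaolc] -> 8 lines: eay swzk onez ujkx nws jaolc zwt zplk
Hunk 3: at line 2 remove [ujkx] add [rpx] -> 8 lines: eay swzk onez rpx nws jaolc zwt zplk

Answer: eay
swzk
onez
rpx
nws
jaolc
zwt
zplk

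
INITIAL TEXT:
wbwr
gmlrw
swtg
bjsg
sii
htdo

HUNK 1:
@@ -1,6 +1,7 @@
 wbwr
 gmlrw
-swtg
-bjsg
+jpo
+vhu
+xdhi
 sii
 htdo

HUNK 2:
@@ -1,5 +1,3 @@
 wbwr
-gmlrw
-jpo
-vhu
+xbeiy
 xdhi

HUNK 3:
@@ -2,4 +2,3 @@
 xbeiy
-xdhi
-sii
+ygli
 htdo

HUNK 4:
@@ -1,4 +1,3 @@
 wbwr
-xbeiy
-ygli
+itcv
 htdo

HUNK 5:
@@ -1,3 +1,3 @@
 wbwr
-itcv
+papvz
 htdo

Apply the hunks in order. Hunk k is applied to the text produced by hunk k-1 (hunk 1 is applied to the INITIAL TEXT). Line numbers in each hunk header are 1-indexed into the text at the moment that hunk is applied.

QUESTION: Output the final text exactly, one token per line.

Answer: wbwr
papvz
htdo

Derivation:
Hunk 1: at line 1 remove [swtg,bjsg] add [jpo,vhu,xdhi] -> 7 lines: wbwr gmlrw jpo vhu xdhi sii htdo
Hunk 2: at line 1 remove [gmlrw,jpo,vhu] add [xbeiy] -> 5 lines: wbwr xbeiy xdhi sii htdo
Hunk 3: at line 2 remove [xdhi,sii] add [ygli] -> 4 lines: wbwr xbeiy ygli htdo
Hunk 4: at line 1 remove [xbeiy,ygli] add [itcv] -> 3 lines: wbwr itcv htdo
Hunk 5: at line 1 remove [itcv] add [papvz] -> 3 lines: wbwr papvz htdo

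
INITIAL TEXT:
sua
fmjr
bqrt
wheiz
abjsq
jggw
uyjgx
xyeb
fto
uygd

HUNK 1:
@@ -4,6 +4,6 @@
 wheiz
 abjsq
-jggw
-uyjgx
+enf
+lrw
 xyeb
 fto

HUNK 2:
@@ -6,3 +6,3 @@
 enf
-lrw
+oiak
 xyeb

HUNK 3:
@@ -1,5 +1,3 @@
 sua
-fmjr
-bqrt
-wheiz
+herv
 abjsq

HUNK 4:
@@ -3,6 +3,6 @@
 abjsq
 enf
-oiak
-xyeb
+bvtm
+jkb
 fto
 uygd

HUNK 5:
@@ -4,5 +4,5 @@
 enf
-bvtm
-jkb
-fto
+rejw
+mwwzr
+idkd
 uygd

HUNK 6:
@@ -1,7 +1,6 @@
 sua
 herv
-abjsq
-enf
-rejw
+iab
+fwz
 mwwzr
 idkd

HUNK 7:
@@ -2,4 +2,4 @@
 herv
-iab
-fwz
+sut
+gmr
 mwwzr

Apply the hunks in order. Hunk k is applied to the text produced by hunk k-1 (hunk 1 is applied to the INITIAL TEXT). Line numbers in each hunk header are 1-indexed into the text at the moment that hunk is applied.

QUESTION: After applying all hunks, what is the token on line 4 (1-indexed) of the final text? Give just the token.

Answer: gmr

Derivation:
Hunk 1: at line 4 remove [jggw,uyjgx] add [enf,lrw] -> 10 lines: sua fmjr bqrt wheiz abjsq enf lrw xyeb fto uygd
Hunk 2: at line 6 remove [lrw] add [oiak] -> 10 lines: sua fmjr bqrt wheiz abjsq enf oiak xyeb fto uygd
Hunk 3: at line 1 remove [fmjr,bqrt,wheiz] add [herv] -> 8 lines: sua herv abjsq enf oiak xyeb fto uygd
Hunk 4: at line 3 remove [oiak,xyeb] add [bvtm,jkb] -> 8 lines: sua herv abjsq enf bvtm jkb fto uygd
Hunk 5: at line 4 remove [bvtm,jkb,fto] add [rejw,mwwzr,idkd] -> 8 lines: sua herv abjsq enf rejw mwwzr idkd uygd
Hunk 6: at line 1 remove [abjsq,enf,rejw] add [iab,fwz] -> 7 lines: sua herv iab fwz mwwzr idkd uygd
Hunk 7: at line 2 remove [iab,fwz] add [sut,gmr] -> 7 lines: sua herv sut gmr mwwzr idkd uygd
Final line 4: gmr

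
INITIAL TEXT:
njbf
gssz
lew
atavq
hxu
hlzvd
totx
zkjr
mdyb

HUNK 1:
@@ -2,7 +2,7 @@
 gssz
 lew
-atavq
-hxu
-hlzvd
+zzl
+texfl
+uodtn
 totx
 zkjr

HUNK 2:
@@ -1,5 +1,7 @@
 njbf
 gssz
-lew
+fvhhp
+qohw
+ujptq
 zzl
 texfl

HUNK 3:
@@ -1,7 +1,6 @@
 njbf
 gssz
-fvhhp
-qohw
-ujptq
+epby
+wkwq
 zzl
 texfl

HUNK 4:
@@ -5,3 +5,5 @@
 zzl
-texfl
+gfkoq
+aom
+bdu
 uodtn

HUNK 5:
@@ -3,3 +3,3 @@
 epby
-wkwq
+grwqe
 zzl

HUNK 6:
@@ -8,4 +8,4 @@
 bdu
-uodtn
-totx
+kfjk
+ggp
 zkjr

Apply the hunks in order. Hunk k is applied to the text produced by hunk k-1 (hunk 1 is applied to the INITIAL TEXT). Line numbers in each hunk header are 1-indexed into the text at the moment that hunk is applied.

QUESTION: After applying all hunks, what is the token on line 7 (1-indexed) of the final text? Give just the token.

Hunk 1: at line 2 remove [atavq,hxu,hlzvd] add [zzl,texfl,uodtn] -> 9 lines: njbf gssz lew zzl texfl uodtn totx zkjr mdyb
Hunk 2: at line 1 remove [lew] add [fvhhp,qohw,ujptq] -> 11 lines: njbf gssz fvhhp qohw ujptq zzl texfl uodtn totx zkjr mdyb
Hunk 3: at line 1 remove [fvhhp,qohw,ujptq] add [epby,wkwq] -> 10 lines: njbf gssz epby wkwq zzl texfl uodtn totx zkjr mdyb
Hunk 4: at line 5 remove [texfl] add [gfkoq,aom,bdu] -> 12 lines: njbf gssz epby wkwq zzl gfkoq aom bdu uodtn totx zkjr mdyb
Hunk 5: at line 3 remove [wkwq] add [grwqe] -> 12 lines: njbf gssz epby grwqe zzl gfkoq aom bdu uodtn totx zkjr mdyb
Hunk 6: at line 8 remove [uodtn,totx] add [kfjk,ggp] -> 12 lines: njbf gssz epby grwqe zzl gfkoq aom bdu kfjk ggp zkjr mdyb
Final line 7: aom

Answer: aom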